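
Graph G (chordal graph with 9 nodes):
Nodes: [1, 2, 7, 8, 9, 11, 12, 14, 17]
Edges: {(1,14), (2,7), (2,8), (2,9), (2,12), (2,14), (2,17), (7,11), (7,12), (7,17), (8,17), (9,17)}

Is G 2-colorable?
No, G is not 2-colorable

The clique on vertices [2, 8, 17] has size 3 > 2, so it alone needs 3 colors.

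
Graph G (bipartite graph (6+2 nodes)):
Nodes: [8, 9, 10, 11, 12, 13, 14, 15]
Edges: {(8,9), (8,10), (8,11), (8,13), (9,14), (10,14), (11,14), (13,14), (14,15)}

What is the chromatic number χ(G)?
Clique number ω(G) = 2 (lower bound: χ ≥ ω).
The graph is bipartite (no odd cycle), so 2 colors suffice: χ(G) = 2.
A valid 2-coloring: color 1: [8, 12, 14]; color 2: [9, 10, 11, 13, 15].

χ(G) = 2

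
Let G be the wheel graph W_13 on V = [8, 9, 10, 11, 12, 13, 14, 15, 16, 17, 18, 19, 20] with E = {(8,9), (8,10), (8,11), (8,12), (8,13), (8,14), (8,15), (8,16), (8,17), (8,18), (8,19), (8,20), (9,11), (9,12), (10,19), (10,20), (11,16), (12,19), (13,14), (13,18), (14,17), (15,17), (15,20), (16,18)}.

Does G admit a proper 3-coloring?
Yes, G is 3-colorable

A valid 3-coloring: color 1: [8]; color 2: [10, 11, 12, 14, 15, 18]; color 3: [9, 13, 16, 17, 19, 20].
(χ(G) = 3 ≤ 3.)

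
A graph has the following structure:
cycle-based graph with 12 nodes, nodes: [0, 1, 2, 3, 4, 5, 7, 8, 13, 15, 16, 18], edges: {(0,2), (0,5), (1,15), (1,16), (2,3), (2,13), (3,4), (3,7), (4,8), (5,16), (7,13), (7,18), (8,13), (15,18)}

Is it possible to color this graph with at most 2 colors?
No, G is not 2-colorable

Odd cycle [4, 8, 13, 7, 3] needs 3 colors (χ ≥ 3).
Hence χ(G) ≥ 3 > 2, so no proper 2-coloring exists.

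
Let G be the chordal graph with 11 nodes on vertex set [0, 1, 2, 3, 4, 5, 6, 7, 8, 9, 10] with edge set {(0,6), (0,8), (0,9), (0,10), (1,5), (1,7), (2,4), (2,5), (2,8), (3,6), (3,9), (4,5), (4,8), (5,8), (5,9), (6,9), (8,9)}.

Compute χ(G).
Clique number ω(G) = 4 (lower bound: χ ≥ ω).
The clique on [2, 4, 5, 8] has size 4, forcing χ ≥ 4, and the coloring below uses 4 colors, so χ(G) = 4.
A valid 4-coloring: color 1: [0, 3, 5, 7]; color 2: [1, 6, 8, 10]; color 3: [2, 9]; color 4: [4].

χ(G) = 4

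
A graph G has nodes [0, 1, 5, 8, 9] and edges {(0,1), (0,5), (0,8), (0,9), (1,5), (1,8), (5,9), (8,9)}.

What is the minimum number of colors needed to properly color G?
Clique number ω(G) = 3 (lower bound: χ ≥ ω).
The clique on [0, 8, 9] has size 3, forcing χ ≥ 3, and the coloring below uses 3 colors, so χ(G) = 3.
A valid 3-coloring: color 1: [0]; color 2: [1, 9]; color 3: [5, 8].

χ(G) = 3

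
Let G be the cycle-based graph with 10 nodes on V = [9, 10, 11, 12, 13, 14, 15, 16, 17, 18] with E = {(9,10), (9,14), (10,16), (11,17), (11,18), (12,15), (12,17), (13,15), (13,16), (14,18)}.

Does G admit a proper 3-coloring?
A valid 3-coloring: color 1: [9, 15, 16, 17, 18]; color 2: [10, 11, 12, 13, 14].
(χ(G) = 2 ≤ 3.)

Yes, G is 3-colorable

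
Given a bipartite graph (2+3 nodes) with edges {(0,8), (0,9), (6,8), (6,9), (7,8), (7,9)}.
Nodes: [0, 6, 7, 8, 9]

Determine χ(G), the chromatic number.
χ(G) = 2

Clique number ω(G) = 2 (lower bound: χ ≥ ω).
The graph is bipartite (no odd cycle), so 2 colors suffice: χ(G) = 2.
A valid 2-coloring: color 1: [8, 9]; color 2: [0, 6, 7].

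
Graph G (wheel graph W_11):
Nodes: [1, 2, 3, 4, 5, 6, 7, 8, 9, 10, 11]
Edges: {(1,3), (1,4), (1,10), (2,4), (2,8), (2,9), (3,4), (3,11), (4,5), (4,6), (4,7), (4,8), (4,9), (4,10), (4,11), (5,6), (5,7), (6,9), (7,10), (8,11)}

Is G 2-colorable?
No, G is not 2-colorable

The clique on vertices [1, 4, 10] has size 3 > 2, so it alone needs 3 colors.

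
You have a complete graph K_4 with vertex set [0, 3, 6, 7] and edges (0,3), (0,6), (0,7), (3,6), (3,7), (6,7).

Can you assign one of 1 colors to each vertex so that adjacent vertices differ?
No, G is not 1-colorable

The clique on vertices [0, 3, 6, 7] has size 4 > 1, so it alone needs 4 colors.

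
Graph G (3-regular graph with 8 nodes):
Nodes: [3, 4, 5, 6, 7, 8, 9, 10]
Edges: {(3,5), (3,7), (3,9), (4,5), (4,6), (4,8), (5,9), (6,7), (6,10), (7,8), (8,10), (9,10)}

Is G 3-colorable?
A valid 3-coloring: color 1: [6, 8, 9]; color 2: [3, 4, 10]; color 3: [5, 7].
(χ(G) = 3 ≤ 3.)

Yes, G is 3-colorable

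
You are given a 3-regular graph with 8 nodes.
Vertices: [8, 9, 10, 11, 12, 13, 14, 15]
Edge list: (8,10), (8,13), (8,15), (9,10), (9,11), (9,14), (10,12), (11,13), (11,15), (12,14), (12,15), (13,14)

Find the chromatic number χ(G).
Clique number ω(G) = 2 (lower bound: χ ≥ ω).
Odd cycle [15, 11, 9, 14, 12] needs 3 colors (χ ≥ 3).
The coloring below uses 3 colors, so χ(G) = 3.
A valid 3-coloring: color 1: [8, 11, 14]; color 2: [9, 12, 13]; color 3: [10, 15].

χ(G) = 3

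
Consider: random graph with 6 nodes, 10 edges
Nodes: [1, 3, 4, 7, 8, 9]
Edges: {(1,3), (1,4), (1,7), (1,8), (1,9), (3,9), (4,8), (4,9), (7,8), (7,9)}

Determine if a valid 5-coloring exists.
Yes, G is 5-colorable

A valid 5-coloring: color 1: [1]; color 2: [8, 9]; color 3: [3, 4, 7].
(χ(G) = 3 ≤ 5.)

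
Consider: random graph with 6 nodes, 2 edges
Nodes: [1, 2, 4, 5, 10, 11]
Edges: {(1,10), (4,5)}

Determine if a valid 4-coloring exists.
A valid 4-coloring: color 1: [2, 5, 10, 11]; color 2: [1, 4].
(χ(G) = 2 ≤ 4.)

Yes, G is 4-colorable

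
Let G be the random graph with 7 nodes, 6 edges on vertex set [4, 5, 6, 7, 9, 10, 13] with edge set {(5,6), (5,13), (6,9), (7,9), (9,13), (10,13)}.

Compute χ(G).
χ(G) = 2

Clique number ω(G) = 2 (lower bound: χ ≥ ω).
The graph is bipartite (no odd cycle), so 2 colors suffice: χ(G) = 2.
A valid 2-coloring: color 1: [4, 5, 9, 10]; color 2: [6, 7, 13].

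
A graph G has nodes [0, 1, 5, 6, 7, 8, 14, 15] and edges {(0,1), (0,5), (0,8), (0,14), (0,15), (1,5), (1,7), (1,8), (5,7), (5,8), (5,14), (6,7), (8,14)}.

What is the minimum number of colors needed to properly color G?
Clique number ω(G) = 4 (lower bound: χ ≥ ω).
The clique on [0, 1, 5, 8] has size 4, forcing χ ≥ 4, and the coloring below uses 4 colors, so χ(G) = 4.
A valid 4-coloring: color 1: [5, 6, 15]; color 2: [0, 7]; color 3: [8]; color 4: [1, 14].

χ(G) = 4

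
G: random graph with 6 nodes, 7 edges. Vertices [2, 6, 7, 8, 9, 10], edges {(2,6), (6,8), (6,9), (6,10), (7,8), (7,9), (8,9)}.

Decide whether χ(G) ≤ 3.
A valid 3-coloring: color 1: [6, 7]; color 2: [2, 9, 10]; color 3: [8].
(χ(G) = 3 ≤ 3.)

Yes, G is 3-colorable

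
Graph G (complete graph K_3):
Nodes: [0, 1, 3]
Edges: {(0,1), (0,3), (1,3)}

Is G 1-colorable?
No, G is not 1-colorable

The clique on vertices [0, 1, 3] has size 3 > 1, so it alone needs 3 colors.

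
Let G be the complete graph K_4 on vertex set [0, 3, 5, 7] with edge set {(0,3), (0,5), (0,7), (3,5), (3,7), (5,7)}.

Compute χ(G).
Clique number ω(G) = 4 (lower bound: χ ≥ ω).
The clique on [0, 3, 5, 7] has size 4, forcing χ ≥ 4, and the coloring below uses 4 colors, so χ(G) = 4.
A valid 4-coloring: color 1: [5]; color 2: [0]; color 3: [3]; color 4: [7].

χ(G) = 4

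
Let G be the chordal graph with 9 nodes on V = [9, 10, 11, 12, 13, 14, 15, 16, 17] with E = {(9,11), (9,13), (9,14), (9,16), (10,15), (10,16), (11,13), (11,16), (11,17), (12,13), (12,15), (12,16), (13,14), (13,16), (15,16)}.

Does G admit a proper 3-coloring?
No, G is not 3-colorable

The clique on vertices [9, 11, 13, 16] has size 4 > 3, so it alone needs 4 colors.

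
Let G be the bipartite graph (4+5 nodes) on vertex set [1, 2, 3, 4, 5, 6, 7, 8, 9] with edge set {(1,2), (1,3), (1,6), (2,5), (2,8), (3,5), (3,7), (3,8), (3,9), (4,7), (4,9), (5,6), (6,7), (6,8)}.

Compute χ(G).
Clique number ω(G) = 2 (lower bound: χ ≥ ω).
The graph is bipartite (no odd cycle), so 2 colors suffice: χ(G) = 2.
A valid 2-coloring: color 1: [2, 3, 4, 6]; color 2: [1, 5, 7, 8, 9].

χ(G) = 2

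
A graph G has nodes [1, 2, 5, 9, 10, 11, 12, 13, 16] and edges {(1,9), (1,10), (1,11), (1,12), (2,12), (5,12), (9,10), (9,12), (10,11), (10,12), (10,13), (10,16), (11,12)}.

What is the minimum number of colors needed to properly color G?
Clique number ω(G) = 4 (lower bound: χ ≥ ω).
The clique on [1, 9, 10, 12] has size 4, forcing χ ≥ 4, and the coloring below uses 4 colors, so χ(G) = 4.
A valid 4-coloring: color 1: [2, 5, 10]; color 2: [12, 13, 16]; color 3: [1]; color 4: [9, 11].

χ(G) = 4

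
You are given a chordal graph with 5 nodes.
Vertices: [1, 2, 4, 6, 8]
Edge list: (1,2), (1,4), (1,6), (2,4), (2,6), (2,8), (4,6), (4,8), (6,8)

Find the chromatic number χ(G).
Clique number ω(G) = 4 (lower bound: χ ≥ ω).
The clique on [2, 4, 6, 8] has size 4, forcing χ ≥ 4, and the coloring below uses 4 colors, so χ(G) = 4.
A valid 4-coloring: color 1: [6]; color 2: [2]; color 3: [4]; color 4: [1, 8].

χ(G) = 4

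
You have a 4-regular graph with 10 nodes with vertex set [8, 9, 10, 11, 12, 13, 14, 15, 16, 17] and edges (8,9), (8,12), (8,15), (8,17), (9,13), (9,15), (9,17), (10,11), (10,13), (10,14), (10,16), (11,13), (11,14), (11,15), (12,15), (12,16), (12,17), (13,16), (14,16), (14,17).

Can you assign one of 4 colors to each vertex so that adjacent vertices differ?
Yes, G is 4-colorable

A valid 4-coloring: color 1: [9, 12, 14]; color 2: [10, 15, 17]; color 3: [8, 11, 16]; color 4: [13].
(χ(G) = 4 ≤ 4.)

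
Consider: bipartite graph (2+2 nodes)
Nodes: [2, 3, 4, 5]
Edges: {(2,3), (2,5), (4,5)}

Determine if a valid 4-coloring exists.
A valid 4-coloring: color 1: [2, 4]; color 2: [3, 5].
(χ(G) = 2 ≤ 4.)

Yes, G is 4-colorable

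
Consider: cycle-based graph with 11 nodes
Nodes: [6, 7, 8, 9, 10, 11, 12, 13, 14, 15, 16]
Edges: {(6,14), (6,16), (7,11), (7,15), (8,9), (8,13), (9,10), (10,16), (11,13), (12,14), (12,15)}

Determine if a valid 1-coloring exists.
No, G is not 1-colorable

Edge (6,16) forces its endpoints to differ, so 1 color is not enough.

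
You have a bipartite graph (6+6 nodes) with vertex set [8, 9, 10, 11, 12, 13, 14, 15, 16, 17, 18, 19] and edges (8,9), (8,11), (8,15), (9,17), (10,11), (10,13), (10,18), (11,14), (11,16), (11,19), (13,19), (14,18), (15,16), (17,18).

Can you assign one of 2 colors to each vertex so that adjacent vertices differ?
A valid 2-coloring: color 1: [9, 11, 12, 13, 15, 18]; color 2: [8, 10, 14, 16, 17, 19].
(χ(G) = 2 ≤ 2.)

Yes, G is 2-colorable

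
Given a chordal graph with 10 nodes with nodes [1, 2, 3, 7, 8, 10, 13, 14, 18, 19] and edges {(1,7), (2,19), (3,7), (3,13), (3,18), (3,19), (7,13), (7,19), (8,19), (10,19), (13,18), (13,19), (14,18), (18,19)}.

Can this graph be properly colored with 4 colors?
A valid 4-coloring: color 1: [1, 14, 19]; color 2: [2, 8, 10, 13]; color 3: [7, 18]; color 4: [3].
(χ(G) = 4 ≤ 4.)

Yes, G is 4-colorable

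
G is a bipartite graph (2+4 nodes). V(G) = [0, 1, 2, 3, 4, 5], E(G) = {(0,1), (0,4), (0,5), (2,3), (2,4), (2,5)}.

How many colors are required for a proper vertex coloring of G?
Clique number ω(G) = 2 (lower bound: χ ≥ ω).
The graph is bipartite (no odd cycle), so 2 colors suffice: χ(G) = 2.
A valid 2-coloring: color 1: [0, 2]; color 2: [1, 3, 4, 5].

χ(G) = 2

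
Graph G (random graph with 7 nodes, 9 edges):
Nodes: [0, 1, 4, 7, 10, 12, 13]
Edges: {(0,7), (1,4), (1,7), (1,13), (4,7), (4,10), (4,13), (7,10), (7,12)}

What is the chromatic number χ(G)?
χ(G) = 3

Clique number ω(G) = 3 (lower bound: χ ≥ ω).
The clique on [1, 4, 13] has size 3, forcing χ ≥ 3, and the coloring below uses 3 colors, so χ(G) = 3.
A valid 3-coloring: color 1: [7, 13]; color 2: [0, 4, 12]; color 3: [1, 10].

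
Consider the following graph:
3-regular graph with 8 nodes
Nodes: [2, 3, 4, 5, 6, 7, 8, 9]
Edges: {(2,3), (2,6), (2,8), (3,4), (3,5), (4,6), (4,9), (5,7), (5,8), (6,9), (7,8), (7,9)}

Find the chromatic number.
Clique number ω(G) = 3 (lower bound: χ ≥ ω).
The clique on [4, 6, 9] has size 3, forcing χ ≥ 3, and the coloring below uses 3 colors, so χ(G) = 3.
A valid 3-coloring: color 1: [2, 5, 9]; color 2: [3, 6, 8]; color 3: [4, 7].

χ(G) = 3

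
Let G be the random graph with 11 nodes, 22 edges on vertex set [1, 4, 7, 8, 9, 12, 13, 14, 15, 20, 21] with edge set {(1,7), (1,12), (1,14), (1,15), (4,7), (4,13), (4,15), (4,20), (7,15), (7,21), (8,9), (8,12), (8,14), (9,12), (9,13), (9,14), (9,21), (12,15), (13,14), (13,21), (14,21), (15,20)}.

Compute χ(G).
χ(G) = 4

Clique number ω(G) = 4 (lower bound: χ ≥ ω).
The clique on [9, 13, 14, 21] has size 4, forcing χ ≥ 4, and the coloring below uses 4 colors, so χ(G) = 4.
A valid 4-coloring: color 1: [14, 15]; color 2: [1, 4, 9]; color 3: [7, 12, 13, 20]; color 4: [8, 21].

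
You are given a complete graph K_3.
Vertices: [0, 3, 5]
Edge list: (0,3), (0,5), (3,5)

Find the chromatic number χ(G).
Clique number ω(G) = 3 (lower bound: χ ≥ ω).
The clique on [0, 3, 5] has size 3, forcing χ ≥ 3, and the coloring below uses 3 colors, so χ(G) = 3.
A valid 3-coloring: color 1: [5]; color 2: [3]; color 3: [0].

χ(G) = 3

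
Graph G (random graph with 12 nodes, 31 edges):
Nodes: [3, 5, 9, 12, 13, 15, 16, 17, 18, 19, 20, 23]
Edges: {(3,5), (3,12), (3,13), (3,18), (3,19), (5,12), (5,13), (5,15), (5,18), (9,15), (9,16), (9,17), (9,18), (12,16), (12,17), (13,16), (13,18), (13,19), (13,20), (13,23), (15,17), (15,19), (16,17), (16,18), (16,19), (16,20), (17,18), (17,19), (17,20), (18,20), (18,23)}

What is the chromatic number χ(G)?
χ(G) = 4

Clique number ω(G) = 4 (lower bound: χ ≥ ω).
The clique on [9, 16, 17, 18] has size 4, forcing χ ≥ 4, and the coloring below uses 4 colors, so χ(G) = 4.
A valid 4-coloring: color 1: [12, 15, 18]; color 2: [3, 16, 23]; color 3: [13, 17]; color 4: [5, 9, 19, 20].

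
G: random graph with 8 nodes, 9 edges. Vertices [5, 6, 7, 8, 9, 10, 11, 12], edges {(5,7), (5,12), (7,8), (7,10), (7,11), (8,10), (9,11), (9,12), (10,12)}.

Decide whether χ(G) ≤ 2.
The clique on vertices [7, 8, 10] has size 3 > 2, so it alone needs 3 colors.

No, G is not 2-colorable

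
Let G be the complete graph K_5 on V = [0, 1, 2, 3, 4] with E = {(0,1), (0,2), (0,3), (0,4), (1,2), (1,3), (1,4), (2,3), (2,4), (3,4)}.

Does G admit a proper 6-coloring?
Yes, G is 6-colorable

A valid 6-coloring: color 1: [3]; color 2: [1]; color 3: [2]; color 4: [0]; color 5: [4].
(χ(G) = 5 ≤ 6.)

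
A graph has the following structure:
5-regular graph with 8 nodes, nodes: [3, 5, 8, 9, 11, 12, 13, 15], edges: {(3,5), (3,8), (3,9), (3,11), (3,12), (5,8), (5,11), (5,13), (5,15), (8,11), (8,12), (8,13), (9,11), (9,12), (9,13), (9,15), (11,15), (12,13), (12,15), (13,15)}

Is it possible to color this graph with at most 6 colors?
Yes, G is 6-colorable

A valid 6-coloring: color 1: [3, 13]; color 2: [5, 9]; color 3: [11, 12]; color 4: [8, 15].
(χ(G) = 4 ≤ 6.)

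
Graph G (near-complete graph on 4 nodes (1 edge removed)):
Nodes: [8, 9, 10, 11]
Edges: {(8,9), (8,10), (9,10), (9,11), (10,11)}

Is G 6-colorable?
A valid 6-coloring: color 1: [10]; color 2: [9]; color 3: [8, 11].
(χ(G) = 3 ≤ 6.)

Yes, G is 6-colorable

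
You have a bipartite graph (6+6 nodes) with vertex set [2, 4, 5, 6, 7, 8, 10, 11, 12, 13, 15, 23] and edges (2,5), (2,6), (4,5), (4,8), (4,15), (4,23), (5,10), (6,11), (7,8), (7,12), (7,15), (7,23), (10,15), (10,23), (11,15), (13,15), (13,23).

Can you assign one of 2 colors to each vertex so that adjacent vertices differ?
Yes, G is 2-colorable

A valid 2-coloring: color 1: [5, 6, 8, 12, 15, 23]; color 2: [2, 4, 7, 10, 11, 13].
(χ(G) = 2 ≤ 2.)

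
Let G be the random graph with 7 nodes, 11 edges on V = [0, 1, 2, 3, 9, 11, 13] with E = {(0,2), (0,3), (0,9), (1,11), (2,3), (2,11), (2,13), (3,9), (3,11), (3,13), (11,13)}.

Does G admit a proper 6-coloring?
Yes, G is 6-colorable

A valid 6-coloring: color 1: [1, 3]; color 2: [2, 9]; color 3: [0, 11]; color 4: [13].
(χ(G) = 4 ≤ 6.)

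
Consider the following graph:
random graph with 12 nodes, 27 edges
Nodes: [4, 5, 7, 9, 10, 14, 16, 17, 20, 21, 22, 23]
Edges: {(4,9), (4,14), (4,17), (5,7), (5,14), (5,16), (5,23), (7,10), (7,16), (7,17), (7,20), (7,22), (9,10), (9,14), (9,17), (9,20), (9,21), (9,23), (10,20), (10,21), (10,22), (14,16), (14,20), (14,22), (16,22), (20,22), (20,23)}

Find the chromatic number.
χ(G) = 4

Clique number ω(G) = 4 (lower bound: χ ≥ ω).
The clique on [7, 10, 20, 22] has size 4, forcing χ ≥ 4, and the coloring below uses 4 colors, so χ(G) = 4.
A valid 4-coloring: color 1: [5, 9, 22]; color 2: [7, 14, 21, 23]; color 3: [16, 17, 20]; color 4: [4, 10].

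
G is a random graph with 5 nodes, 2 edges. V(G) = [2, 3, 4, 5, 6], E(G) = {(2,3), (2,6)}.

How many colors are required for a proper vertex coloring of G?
χ(G) = 2

Clique number ω(G) = 2 (lower bound: χ ≥ ω).
The graph is bipartite (no odd cycle), so 2 colors suffice: χ(G) = 2.
A valid 2-coloring: color 1: [2, 4, 5]; color 2: [3, 6].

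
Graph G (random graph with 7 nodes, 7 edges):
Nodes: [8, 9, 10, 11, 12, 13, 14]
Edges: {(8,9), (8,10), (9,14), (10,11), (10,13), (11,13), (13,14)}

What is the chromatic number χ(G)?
Clique number ω(G) = 3 (lower bound: χ ≥ ω).
The clique on [10, 11, 13] has size 3, forcing χ ≥ 3, and the coloring below uses 3 colors, so χ(G) = 3.
A valid 3-coloring: color 1: [10, 12, 14]; color 2: [8, 13]; color 3: [9, 11].

χ(G) = 3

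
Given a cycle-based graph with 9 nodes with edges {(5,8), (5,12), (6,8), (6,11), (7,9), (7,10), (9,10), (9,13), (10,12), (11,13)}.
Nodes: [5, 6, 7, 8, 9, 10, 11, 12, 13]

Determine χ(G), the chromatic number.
χ(G) = 3

Clique number ω(G) = 3 (lower bound: χ ≥ ω).
The clique on [7, 9, 10] has size 3, forcing χ ≥ 3, and the coloring below uses 3 colors, so χ(G) = 3.
A valid 3-coloring: color 1: [5, 6, 10, 13]; color 2: [8, 9, 11, 12]; color 3: [7].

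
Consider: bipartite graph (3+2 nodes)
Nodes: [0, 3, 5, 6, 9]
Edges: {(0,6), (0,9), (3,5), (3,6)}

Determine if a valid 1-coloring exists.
No, G is not 1-colorable

Edge (0,9) forces its endpoints to differ, so 1 color is not enough.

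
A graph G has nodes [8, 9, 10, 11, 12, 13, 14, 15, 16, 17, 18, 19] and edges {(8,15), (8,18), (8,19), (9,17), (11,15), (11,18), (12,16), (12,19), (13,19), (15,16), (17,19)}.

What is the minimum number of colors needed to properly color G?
Clique number ω(G) = 2 (lower bound: χ ≥ ω).
Odd cycle [16, 12, 19, 8, 15] needs 3 colors (χ ≥ 3).
The coloring below uses 3 colors, so χ(G) = 3.
A valid 3-coloring: color 1: [9, 10, 14, 15, 18, 19]; color 2: [8, 11, 12, 13, 17]; color 3: [16].

χ(G) = 3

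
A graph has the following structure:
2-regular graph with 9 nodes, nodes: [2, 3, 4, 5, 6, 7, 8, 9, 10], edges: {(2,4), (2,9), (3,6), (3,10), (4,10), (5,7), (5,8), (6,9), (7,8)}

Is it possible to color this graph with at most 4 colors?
A valid 4-coloring: color 1: [3, 4, 8, 9]; color 2: [2, 5, 6, 10]; color 3: [7].
(χ(G) = 3 ≤ 4.)

Yes, G is 4-colorable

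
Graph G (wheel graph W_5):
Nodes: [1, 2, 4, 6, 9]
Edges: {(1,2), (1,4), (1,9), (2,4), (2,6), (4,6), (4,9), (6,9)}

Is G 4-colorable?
A valid 4-coloring: color 1: [4]; color 2: [2, 9]; color 3: [1, 6].
(χ(G) = 3 ≤ 4.)

Yes, G is 4-colorable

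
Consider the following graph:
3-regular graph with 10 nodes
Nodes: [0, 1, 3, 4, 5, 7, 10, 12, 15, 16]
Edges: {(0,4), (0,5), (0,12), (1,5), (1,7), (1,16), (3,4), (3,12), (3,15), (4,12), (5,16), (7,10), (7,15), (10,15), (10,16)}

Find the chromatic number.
χ(G) = 3

Clique number ω(G) = 3 (lower bound: χ ≥ ω).
The clique on [0, 4, 12] has size 3, forcing χ ≥ 3, and the coloring below uses 3 colors, so χ(G) = 3.
A valid 3-coloring: color 1: [4, 5, 15]; color 2: [0, 1, 3, 10]; color 3: [7, 12, 16].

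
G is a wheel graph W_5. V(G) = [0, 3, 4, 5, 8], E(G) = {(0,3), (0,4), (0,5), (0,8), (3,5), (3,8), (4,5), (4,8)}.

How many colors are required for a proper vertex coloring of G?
χ(G) = 3

Clique number ω(G) = 3 (lower bound: χ ≥ ω).
The clique on [0, 3, 8] has size 3, forcing χ ≥ 3, and the coloring below uses 3 colors, so χ(G) = 3.
A valid 3-coloring: color 1: [0]; color 2: [3, 4]; color 3: [5, 8].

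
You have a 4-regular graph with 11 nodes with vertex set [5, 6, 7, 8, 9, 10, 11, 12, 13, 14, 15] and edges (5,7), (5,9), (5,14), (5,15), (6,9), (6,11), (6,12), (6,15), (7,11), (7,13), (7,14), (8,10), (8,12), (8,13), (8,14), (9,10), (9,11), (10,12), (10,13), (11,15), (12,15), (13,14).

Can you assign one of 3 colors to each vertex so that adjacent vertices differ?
Yes, G is 3-colorable

A valid 3-coloring: color 1: [7, 8, 9, 15]; color 2: [6, 10, 14]; color 3: [5, 11, 12, 13].
(χ(G) = 3 ≤ 3.)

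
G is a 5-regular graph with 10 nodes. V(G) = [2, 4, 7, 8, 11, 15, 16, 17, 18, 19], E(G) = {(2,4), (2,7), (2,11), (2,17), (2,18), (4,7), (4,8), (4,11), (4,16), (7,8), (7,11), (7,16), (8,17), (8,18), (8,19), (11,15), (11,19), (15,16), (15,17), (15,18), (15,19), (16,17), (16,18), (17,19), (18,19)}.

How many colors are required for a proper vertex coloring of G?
χ(G) = 4

Clique number ω(G) = 4 (lower bound: χ ≥ ω).
The clique on [2, 4, 7, 11] has size 4, forcing χ ≥ 4, and the coloring below uses 4 colors, so χ(G) = 4.
A valid 4-coloring: color 1: [4, 15]; color 2: [11, 17, 18]; color 3: [7, 19]; color 4: [2, 8, 16].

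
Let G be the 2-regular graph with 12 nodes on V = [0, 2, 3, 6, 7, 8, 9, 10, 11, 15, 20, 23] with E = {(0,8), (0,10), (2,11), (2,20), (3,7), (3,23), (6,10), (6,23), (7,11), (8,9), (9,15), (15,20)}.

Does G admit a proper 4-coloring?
A valid 4-coloring: color 1: [2, 7, 8, 10, 15, 23]; color 2: [0, 3, 6, 9, 11, 20].
(χ(G) = 2 ≤ 4.)

Yes, G is 4-colorable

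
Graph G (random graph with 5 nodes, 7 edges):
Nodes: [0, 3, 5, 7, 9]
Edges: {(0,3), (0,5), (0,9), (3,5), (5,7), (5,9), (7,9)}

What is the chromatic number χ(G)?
χ(G) = 3

Clique number ω(G) = 3 (lower bound: χ ≥ ω).
The clique on [0, 5, 9] has size 3, forcing χ ≥ 3, and the coloring below uses 3 colors, so χ(G) = 3.
A valid 3-coloring: color 1: [5]; color 2: [0, 7]; color 3: [3, 9].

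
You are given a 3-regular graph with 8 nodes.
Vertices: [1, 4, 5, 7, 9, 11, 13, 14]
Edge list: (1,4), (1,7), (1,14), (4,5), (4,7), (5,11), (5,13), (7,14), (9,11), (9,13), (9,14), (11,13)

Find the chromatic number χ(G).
χ(G) = 3

Clique number ω(G) = 3 (lower bound: χ ≥ ω).
The clique on [1, 4, 7] has size 3, forcing χ ≥ 3, and the coloring below uses 3 colors, so χ(G) = 3.
A valid 3-coloring: color 1: [1, 5, 9]; color 2: [4, 11, 14]; color 3: [7, 13].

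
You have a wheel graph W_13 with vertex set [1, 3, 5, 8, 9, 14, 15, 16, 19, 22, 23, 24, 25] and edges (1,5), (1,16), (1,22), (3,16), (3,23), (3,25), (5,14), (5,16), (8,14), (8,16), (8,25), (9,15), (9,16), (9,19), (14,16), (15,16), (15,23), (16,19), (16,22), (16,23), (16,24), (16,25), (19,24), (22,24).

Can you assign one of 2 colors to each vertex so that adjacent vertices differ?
No, G is not 2-colorable

The clique on vertices [1, 5, 16] has size 3 > 2, so it alone needs 3 colors.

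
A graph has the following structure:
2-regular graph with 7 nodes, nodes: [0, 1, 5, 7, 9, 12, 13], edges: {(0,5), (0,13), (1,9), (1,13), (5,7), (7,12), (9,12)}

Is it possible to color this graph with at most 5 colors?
A valid 5-coloring: color 1: [0, 1, 7]; color 2: [5, 12, 13]; color 3: [9].
(χ(G) = 3 ≤ 5.)

Yes, G is 5-colorable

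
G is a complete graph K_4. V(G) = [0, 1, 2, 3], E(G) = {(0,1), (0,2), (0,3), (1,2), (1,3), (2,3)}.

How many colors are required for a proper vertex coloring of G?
Clique number ω(G) = 4 (lower bound: χ ≥ ω).
The clique on [0, 1, 2, 3] has size 4, forcing χ ≥ 4, and the coloring below uses 4 colors, so χ(G) = 4.
A valid 4-coloring: color 1: [0]; color 2: [3]; color 3: [1]; color 4: [2].

χ(G) = 4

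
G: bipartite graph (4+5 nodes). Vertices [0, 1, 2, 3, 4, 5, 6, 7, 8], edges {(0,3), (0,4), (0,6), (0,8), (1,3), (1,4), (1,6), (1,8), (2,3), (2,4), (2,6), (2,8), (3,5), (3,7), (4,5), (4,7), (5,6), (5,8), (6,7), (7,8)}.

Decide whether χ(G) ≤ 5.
Yes, G is 5-colorable

A valid 5-coloring: color 1: [3, 4, 6, 8]; color 2: [0, 1, 2, 5, 7].
(χ(G) = 2 ≤ 5.)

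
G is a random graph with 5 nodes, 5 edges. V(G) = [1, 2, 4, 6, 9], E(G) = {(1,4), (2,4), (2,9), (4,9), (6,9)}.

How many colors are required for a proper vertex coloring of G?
Clique number ω(G) = 3 (lower bound: χ ≥ ω).
The clique on [2, 4, 9] has size 3, forcing χ ≥ 3, and the coloring below uses 3 colors, so χ(G) = 3.
A valid 3-coloring: color 1: [4, 6]; color 2: [1, 9]; color 3: [2].

χ(G) = 3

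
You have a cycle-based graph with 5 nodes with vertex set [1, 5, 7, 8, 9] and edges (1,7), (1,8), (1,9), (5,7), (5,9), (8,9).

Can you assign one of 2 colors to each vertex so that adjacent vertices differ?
No, G is not 2-colorable

The clique on vertices [1, 8, 9] has size 3 > 2, so it alone needs 3 colors.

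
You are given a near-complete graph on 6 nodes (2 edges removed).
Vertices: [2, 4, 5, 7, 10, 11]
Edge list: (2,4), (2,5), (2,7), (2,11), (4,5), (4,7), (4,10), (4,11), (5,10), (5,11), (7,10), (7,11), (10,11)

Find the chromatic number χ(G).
χ(G) = 4

Clique number ω(G) = 4 (lower bound: χ ≥ ω).
The clique on [2, 4, 5, 11] has size 4, forcing χ ≥ 4, and the coloring below uses 4 colors, so χ(G) = 4.
A valid 4-coloring: color 1: [4]; color 2: [11]; color 3: [5, 7]; color 4: [2, 10].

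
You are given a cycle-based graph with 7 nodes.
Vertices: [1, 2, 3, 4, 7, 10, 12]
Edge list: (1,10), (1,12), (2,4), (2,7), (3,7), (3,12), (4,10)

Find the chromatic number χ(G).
χ(G) = 3

Clique number ω(G) = 2 (lower bound: χ ≥ ω).
Odd cycle [7, 3, 12, 1, 10, 4, 2] needs 3 colors (χ ≥ 3).
The coloring below uses 3 colors, so χ(G) = 3.
A valid 3-coloring: color 1: [4, 7, 12]; color 2: [1, 2, 3]; color 3: [10].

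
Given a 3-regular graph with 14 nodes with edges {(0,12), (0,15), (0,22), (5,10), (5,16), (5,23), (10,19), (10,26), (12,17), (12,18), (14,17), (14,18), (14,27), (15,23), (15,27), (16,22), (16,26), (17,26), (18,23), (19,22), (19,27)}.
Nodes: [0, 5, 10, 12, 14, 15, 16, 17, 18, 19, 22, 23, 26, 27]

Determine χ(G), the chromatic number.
Clique number ω(G) = 2 (lower bound: χ ≥ ω).
Odd cycle [27, 15, 23, 18, 14] needs 3 colors (χ ≥ 3).
The coloring below uses 3 colors, so χ(G) = 3.
A valid 3-coloring: color 1: [0, 5, 18, 19, 26]; color 2: [10, 12, 14, 15, 16]; color 3: [17, 22, 23, 27].

χ(G) = 3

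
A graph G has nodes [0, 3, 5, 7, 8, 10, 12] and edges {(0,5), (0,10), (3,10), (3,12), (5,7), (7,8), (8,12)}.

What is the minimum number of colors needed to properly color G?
Clique number ω(G) = 2 (lower bound: χ ≥ ω).
Odd cycle [7, 8, 12, 3, 10, 0, 5] needs 3 colors (χ ≥ 3).
The coloring below uses 3 colors, so χ(G) = 3.
A valid 3-coloring: color 1: [0, 7, 12]; color 2: [3, 5, 8]; color 3: [10].

χ(G) = 3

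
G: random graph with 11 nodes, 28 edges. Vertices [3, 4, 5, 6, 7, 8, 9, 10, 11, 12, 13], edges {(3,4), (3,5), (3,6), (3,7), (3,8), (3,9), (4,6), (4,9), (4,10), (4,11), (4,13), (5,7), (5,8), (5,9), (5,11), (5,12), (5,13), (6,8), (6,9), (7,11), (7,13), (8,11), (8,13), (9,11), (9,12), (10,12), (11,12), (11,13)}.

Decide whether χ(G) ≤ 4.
Yes, G is 4-colorable

A valid 4-coloring: color 1: [3, 10, 11]; color 2: [5, 6]; color 3: [9, 13]; color 4: [4, 7, 8, 12].
(χ(G) = 4 ≤ 4.)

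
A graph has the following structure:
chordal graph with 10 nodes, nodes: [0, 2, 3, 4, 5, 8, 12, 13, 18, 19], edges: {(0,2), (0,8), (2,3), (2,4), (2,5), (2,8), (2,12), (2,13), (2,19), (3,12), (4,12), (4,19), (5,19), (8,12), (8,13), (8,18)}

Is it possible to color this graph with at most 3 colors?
Yes, G is 3-colorable

A valid 3-coloring: color 1: [2, 18]; color 2: [3, 4, 5, 8]; color 3: [0, 12, 13, 19].
(χ(G) = 3 ≤ 3.)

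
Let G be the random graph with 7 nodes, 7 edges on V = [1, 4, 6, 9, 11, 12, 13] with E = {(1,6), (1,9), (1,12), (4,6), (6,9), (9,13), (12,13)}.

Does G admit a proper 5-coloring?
Yes, G is 5-colorable

A valid 5-coloring: color 1: [1, 4, 11, 13]; color 2: [6, 12]; color 3: [9].
(χ(G) = 3 ≤ 5.)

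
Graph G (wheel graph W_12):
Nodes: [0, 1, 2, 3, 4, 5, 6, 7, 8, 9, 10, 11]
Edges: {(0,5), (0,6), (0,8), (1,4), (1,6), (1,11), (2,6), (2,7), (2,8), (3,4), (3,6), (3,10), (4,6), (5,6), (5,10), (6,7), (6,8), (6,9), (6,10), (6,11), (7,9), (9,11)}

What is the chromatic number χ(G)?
χ(G) = 4

Clique number ω(G) = 3 (lower bound: χ ≥ ω).
Odd cycle [8, 0, 5, 10, 3, 4, 1, 11, 9, 7, 2] needs 3 colors (χ ≥ 3).
Vertex 6 is adjacent to every vertex of [0, 1, 2, 3, 4, 5, 7, 8, 9, 10, 11], which already need 3 colors among themselves, so 6 needs a new color (χ ≥ 4).
The coloring below uses 4 colors, so χ(G) = 4.
A valid 4-coloring: color 1: [6]; color 2: [1, 3, 5, 7, 8]; color 3: [0, 2, 4, 10, 11]; color 4: [9].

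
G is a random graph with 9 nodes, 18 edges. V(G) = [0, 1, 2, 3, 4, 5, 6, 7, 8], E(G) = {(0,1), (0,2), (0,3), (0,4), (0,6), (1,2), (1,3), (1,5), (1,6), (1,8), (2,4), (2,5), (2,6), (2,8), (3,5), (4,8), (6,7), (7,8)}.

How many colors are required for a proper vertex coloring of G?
χ(G) = 4

Clique number ω(G) = 4 (lower bound: χ ≥ ω).
The clique on [0, 1, 2, 6] has size 4, forcing χ ≥ 4, and the coloring below uses 4 colors, so χ(G) = 4.
A valid 4-coloring: color 1: [2, 3, 7]; color 2: [1, 4]; color 3: [0, 5, 8]; color 4: [6].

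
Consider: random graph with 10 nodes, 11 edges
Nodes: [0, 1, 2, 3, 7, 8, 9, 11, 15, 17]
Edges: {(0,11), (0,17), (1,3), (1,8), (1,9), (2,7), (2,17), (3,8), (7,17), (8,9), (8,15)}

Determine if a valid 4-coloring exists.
Yes, G is 4-colorable

A valid 4-coloring: color 1: [8, 11, 17]; color 2: [0, 1, 7, 15]; color 3: [2, 3, 9].
(χ(G) = 3 ≤ 4.)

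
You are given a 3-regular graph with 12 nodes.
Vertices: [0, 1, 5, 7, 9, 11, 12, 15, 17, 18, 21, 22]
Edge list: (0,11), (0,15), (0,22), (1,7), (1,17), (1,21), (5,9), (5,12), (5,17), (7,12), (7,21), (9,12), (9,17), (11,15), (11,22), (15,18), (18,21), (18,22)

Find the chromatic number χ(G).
Clique number ω(G) = 3 (lower bound: χ ≥ ω).
The clique on [0, 11, 22] has size 3, forcing χ ≥ 3, and the coloring below uses 3 colors, so χ(G) = 3.
A valid 3-coloring: color 1: [1, 9, 11, 18]; color 2: [12, 15, 17, 21, 22]; color 3: [0, 5, 7].

χ(G) = 3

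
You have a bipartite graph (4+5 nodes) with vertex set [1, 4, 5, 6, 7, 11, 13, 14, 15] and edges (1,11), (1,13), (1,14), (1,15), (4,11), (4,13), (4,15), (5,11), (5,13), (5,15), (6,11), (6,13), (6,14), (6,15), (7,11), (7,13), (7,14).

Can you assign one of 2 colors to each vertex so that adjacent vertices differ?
Yes, G is 2-colorable

A valid 2-coloring: color 1: [11, 13, 14, 15]; color 2: [1, 4, 5, 6, 7].
(χ(G) = 2 ≤ 2.)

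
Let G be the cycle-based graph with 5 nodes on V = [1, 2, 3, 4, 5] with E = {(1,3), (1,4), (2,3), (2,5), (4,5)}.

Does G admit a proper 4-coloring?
A valid 4-coloring: color 1: [1, 5]; color 2: [2, 4]; color 3: [3].
(χ(G) = 3 ≤ 4.)

Yes, G is 4-colorable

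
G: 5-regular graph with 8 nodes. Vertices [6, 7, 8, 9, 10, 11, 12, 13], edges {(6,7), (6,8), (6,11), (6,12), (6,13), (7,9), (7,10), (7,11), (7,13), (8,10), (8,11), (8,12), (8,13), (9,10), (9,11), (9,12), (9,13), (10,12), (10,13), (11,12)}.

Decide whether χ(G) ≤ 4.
A valid 4-coloring: color 1: [6, 10]; color 2: [8, 9]; color 3: [11, 13]; color 4: [7, 12].
(χ(G) = 4 ≤ 4.)

Yes, G is 4-colorable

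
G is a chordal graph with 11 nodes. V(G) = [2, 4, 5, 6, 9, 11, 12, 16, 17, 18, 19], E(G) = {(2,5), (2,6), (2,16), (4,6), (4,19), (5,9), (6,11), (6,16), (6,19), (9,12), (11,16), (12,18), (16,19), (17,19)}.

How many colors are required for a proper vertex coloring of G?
Clique number ω(G) = 3 (lower bound: χ ≥ ω).
The clique on [6, 11, 16] has size 3, forcing χ ≥ 3, and the coloring below uses 3 colors, so χ(G) = 3.
A valid 3-coloring: color 1: [5, 6, 12, 17]; color 2: [4, 9, 16, 18]; color 3: [2, 11, 19].

χ(G) = 3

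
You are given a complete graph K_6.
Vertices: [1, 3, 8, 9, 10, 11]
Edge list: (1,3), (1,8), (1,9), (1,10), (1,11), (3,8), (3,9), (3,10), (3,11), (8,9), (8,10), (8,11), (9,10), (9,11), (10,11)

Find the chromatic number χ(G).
Clique number ω(G) = 6 (lower bound: χ ≥ ω).
The clique on [1, 3, 8, 9, 10, 11] has size 6, forcing χ ≥ 6, and the coloring below uses 6 colors, so χ(G) = 6.
A valid 6-coloring: color 1: [10]; color 2: [9]; color 3: [8]; color 4: [1]; color 5: [11]; color 6: [3].

χ(G) = 6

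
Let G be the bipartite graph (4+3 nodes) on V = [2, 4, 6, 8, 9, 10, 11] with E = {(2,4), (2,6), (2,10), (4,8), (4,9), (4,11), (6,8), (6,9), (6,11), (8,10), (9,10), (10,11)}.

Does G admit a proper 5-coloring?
Yes, G is 5-colorable

A valid 5-coloring: color 1: [4, 6, 10]; color 2: [2, 8, 9, 11].
(χ(G) = 2 ≤ 5.)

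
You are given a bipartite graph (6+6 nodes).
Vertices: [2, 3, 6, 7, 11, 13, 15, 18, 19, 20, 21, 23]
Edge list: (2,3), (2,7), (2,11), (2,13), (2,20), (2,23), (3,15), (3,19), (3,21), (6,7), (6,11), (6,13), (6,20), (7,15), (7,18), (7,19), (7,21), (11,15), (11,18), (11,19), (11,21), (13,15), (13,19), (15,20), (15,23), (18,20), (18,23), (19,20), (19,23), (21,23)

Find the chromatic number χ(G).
χ(G) = 2

Clique number ω(G) = 2 (lower bound: χ ≥ ω).
The graph is bipartite (no odd cycle), so 2 colors suffice: χ(G) = 2.
A valid 2-coloring: color 1: [3, 7, 11, 13, 20, 23]; color 2: [2, 6, 15, 18, 19, 21].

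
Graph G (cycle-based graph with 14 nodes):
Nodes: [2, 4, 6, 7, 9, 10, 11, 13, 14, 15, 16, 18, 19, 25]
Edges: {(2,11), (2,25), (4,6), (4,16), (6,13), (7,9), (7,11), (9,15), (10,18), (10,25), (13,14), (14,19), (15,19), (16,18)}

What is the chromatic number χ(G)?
Clique number ω(G) = 2 (lower bound: χ ≥ ω).
The graph is bipartite (no odd cycle), so 2 colors suffice: χ(G) = 2.
A valid 2-coloring: color 1: [4, 9, 11, 13, 18, 19, 25]; color 2: [2, 6, 7, 10, 14, 15, 16].

χ(G) = 2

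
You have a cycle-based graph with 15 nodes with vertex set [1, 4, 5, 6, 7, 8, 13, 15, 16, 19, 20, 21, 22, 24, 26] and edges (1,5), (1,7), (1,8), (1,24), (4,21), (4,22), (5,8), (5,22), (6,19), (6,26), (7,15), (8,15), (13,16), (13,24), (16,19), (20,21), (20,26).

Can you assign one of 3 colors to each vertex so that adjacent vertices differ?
Yes, G is 3-colorable

A valid 3-coloring: color 1: [1, 13, 15, 19, 21, 22, 26]; color 2: [4, 6, 7, 8, 16, 20, 24]; color 3: [5].
(χ(G) = 3 ≤ 3.)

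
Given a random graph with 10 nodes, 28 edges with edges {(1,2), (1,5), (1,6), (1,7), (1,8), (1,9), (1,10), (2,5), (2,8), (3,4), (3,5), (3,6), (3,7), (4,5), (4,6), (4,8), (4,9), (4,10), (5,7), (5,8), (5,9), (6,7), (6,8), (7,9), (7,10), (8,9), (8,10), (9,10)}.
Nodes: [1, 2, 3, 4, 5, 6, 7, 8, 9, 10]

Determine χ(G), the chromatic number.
χ(G) = 4

Clique number ω(G) = 4 (lower bound: χ ≥ ω).
The clique on [1, 8, 9, 10] has size 4, forcing χ ≥ 4, and the coloring below uses 4 colors, so χ(G) = 4.
A valid 4-coloring: color 1: [7, 8]; color 2: [5, 6, 10]; color 3: [1, 4]; color 4: [2, 3, 9].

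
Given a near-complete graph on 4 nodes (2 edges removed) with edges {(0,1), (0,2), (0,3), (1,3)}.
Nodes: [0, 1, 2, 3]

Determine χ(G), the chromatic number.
χ(G) = 3

Clique number ω(G) = 3 (lower bound: χ ≥ ω).
The clique on [0, 1, 3] has size 3, forcing χ ≥ 3, and the coloring below uses 3 colors, so χ(G) = 3.
A valid 3-coloring: color 1: [0]; color 2: [1, 2]; color 3: [3].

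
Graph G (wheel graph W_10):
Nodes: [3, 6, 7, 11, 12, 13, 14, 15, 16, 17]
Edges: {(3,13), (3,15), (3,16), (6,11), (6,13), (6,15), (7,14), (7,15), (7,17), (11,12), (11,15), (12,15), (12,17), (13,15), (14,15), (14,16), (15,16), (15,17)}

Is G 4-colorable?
Yes, G is 4-colorable

A valid 4-coloring: color 1: [15]; color 2: [7, 11, 13, 16]; color 3: [3, 6, 14, 17]; color 4: [12].
(χ(G) = 4 ≤ 4.)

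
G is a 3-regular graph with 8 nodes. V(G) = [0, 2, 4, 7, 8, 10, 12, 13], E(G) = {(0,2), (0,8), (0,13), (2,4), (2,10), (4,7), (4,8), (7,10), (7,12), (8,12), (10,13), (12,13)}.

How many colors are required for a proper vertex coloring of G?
χ(G) = 2

Clique number ω(G) = 2 (lower bound: χ ≥ ω).
The graph is bipartite (no odd cycle), so 2 colors suffice: χ(G) = 2.
A valid 2-coloring: color 1: [2, 7, 8, 13]; color 2: [0, 4, 10, 12].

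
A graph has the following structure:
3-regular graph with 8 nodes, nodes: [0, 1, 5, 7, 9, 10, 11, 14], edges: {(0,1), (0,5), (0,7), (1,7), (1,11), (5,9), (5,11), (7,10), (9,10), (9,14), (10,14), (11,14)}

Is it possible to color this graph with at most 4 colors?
Yes, G is 4-colorable

A valid 4-coloring: color 1: [1, 5, 14]; color 2: [7, 9, 11]; color 3: [0, 10].
(χ(G) = 3 ≤ 4.)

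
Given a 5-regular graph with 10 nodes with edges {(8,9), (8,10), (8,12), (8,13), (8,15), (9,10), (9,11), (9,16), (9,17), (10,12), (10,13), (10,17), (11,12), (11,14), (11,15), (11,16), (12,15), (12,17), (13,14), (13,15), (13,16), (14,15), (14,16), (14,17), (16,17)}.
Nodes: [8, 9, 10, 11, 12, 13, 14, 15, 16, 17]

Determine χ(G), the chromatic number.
χ(G) = 4

Clique number ω(G) = 3 (lower bound: χ ≥ ω).
Odd cycle [8, 13, 14, 11, 12] needs 3 colors (χ ≥ 3).
Vertex 15 is adjacent to every vertex of [8, 11, 12, 13, 14], which already need 3 colors among themselves, so 15 needs a new color (χ ≥ 4).
The coloring below uses 4 colors, so χ(G) = 4.
A valid 4-coloring: color 1: [8, 11, 17]; color 2: [9, 12, 13]; color 3: [10, 15, 16]; color 4: [14].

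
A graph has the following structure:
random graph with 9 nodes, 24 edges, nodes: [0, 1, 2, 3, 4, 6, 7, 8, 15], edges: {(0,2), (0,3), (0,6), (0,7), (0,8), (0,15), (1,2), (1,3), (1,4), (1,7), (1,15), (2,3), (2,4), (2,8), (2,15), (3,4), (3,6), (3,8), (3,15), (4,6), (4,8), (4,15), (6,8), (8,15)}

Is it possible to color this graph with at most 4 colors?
No, G is not 4-colorable

The clique on vertices [0, 2, 3, 8, 15] has size 5 > 4, so it alone needs 5 colors.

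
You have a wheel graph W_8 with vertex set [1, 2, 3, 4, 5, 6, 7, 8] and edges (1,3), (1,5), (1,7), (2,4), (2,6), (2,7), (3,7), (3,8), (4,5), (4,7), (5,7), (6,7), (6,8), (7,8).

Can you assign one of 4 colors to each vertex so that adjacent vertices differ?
Yes, G is 4-colorable

A valid 4-coloring: color 1: [7]; color 2: [3, 4, 6]; color 3: [1, 2, 8]; color 4: [5].
(χ(G) = 4 ≤ 4.)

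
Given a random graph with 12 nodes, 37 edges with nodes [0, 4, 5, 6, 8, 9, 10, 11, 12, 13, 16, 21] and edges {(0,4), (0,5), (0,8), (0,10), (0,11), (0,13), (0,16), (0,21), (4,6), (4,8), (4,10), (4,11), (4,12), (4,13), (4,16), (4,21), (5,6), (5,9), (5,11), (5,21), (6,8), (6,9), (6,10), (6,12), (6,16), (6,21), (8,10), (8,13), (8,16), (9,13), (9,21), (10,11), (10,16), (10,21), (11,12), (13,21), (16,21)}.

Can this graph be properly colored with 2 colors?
The clique on vertices [0, 4, 8, 10, 16] has size 5 > 2, so it alone needs 5 colors.

No, G is not 2-colorable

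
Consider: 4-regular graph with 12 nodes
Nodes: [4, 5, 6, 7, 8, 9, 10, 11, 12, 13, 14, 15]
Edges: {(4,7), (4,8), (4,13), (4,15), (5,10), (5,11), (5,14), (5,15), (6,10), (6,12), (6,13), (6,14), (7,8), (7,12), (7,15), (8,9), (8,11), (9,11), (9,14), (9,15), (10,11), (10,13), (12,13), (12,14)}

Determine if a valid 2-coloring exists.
No, G is not 2-colorable

The clique on vertices [4, 7, 8] has size 3 > 2, so it alone needs 3 colors.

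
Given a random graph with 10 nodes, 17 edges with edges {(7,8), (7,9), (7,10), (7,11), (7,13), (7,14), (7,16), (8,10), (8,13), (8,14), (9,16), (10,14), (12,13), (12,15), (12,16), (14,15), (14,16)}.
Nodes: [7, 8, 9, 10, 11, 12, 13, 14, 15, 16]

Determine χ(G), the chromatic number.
χ(G) = 4

Clique number ω(G) = 4 (lower bound: χ ≥ ω).
The clique on [7, 8, 10, 14] has size 4, forcing χ ≥ 4, and the coloring below uses 4 colors, so χ(G) = 4.
A valid 4-coloring: color 1: [7, 12]; color 2: [9, 11, 13, 14]; color 3: [8, 15, 16]; color 4: [10].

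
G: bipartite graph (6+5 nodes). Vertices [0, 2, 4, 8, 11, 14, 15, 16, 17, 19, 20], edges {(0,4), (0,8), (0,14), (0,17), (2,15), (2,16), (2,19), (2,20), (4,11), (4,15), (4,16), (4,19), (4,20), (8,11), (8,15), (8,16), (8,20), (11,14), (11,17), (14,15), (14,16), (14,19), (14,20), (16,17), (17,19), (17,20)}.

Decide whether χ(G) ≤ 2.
A valid 2-coloring: color 1: [2, 4, 8, 14, 17]; color 2: [0, 11, 15, 16, 19, 20].
(χ(G) = 2 ≤ 2.)

Yes, G is 2-colorable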